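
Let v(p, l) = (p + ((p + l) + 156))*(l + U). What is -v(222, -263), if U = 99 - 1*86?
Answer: 84250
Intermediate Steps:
U = 13 (U = 99 - 86 = 13)
v(p, l) = (13 + l)*(156 + l + 2*p) (v(p, l) = (p + ((p + l) + 156))*(l + 13) = (p + ((l + p) + 156))*(13 + l) = (p + (156 + l + p))*(13 + l) = (156 + l + 2*p)*(13 + l) = (13 + l)*(156 + l + 2*p))
-v(222, -263) = -(2028 + (-263)² + 26*222 + 169*(-263) + 2*(-263)*222) = -(2028 + 69169 + 5772 - 44447 - 116772) = -1*(-84250) = 84250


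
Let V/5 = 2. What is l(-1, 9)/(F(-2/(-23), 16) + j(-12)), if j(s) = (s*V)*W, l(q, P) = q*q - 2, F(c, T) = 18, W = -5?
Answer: -1/618 ≈ -0.0016181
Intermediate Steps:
V = 10 (V = 5*2 = 10)
l(q, P) = -2 + q**2 (l(q, P) = q**2 - 2 = -2 + q**2)
j(s) = -50*s (j(s) = (s*10)*(-5) = (10*s)*(-5) = -50*s)
l(-1, 9)/(F(-2/(-23), 16) + j(-12)) = (-2 + (-1)**2)/(18 - 50*(-12)) = (-2 + 1)/(18 + 600) = -1/618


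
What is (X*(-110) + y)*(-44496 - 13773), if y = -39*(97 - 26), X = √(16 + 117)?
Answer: 161346861 + 6409590*√133 ≈ 2.3527e+8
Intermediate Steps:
X = √133 ≈ 11.533
y = -2769 (y = -39*71 = -2769)
(X*(-110) + y)*(-44496 - 13773) = (√133*(-110) - 2769)*(-44496 - 13773) = (-110*√133 - 2769)*(-58269) = (-2769 - 110*√133)*(-58269) = 161346861 + 6409590*√133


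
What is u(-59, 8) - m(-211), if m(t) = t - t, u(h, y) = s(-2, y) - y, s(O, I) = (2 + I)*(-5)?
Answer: -58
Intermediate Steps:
s(O, I) = -10 - 5*I
u(h, y) = -10 - 6*y (u(h, y) = (-10 - 5*y) - y = -10 - 6*y)
m(t) = 0
u(-59, 8) - m(-211) = (-10 - 6*8) - 1*0 = (-10 - 48) + 0 = -58 + 0 = -58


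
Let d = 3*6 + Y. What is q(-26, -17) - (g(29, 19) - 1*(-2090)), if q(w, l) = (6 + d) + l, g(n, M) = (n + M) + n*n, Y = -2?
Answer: -2974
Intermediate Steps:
d = 16 (d = 3*6 - 2 = 18 - 2 = 16)
g(n, M) = M + n + n² (g(n, M) = (M + n) + n² = M + n + n²)
q(w, l) = 22 + l (q(w, l) = (6 + 16) + l = 22 + l)
q(-26, -17) - (g(29, 19) - 1*(-2090)) = (22 - 17) - ((19 + 29 + 29²) - 1*(-2090)) = 5 - ((19 + 29 + 841) + 2090) = 5 - (889 + 2090) = 5 - 1*2979 = 5 - 2979 = -2974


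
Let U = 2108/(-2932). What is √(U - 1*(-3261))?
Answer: √1751713138/733 ≈ 57.099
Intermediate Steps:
U = -527/733 (U = 2108*(-1/2932) = -527/733 ≈ -0.71896)
√(U - 1*(-3261)) = √(-527/733 - 1*(-3261)) = √(-527/733 + 3261) = √(2389786/733) = √1751713138/733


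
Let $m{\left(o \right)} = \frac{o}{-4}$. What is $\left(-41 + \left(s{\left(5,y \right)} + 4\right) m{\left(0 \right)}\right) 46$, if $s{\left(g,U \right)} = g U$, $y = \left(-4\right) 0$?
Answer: $-1886$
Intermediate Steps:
$m{\left(o \right)} = - \frac{o}{4}$ ($m{\left(o \right)} = o \left(- \frac{1}{4}\right) = - \frac{o}{4}$)
$y = 0$
$s{\left(g,U \right)} = U g$
$\left(-41 + \left(s{\left(5,y \right)} + 4\right) m{\left(0 \right)}\right) 46 = \left(-41 + \left(0 \cdot 5 + 4\right) \left(\left(- \frac{1}{4}\right) 0\right)\right) 46 = \left(-41 + \left(0 + 4\right) 0\right) 46 = \left(-41 + 4 \cdot 0\right) 46 = \left(-41 + 0\right) 46 = \left(-41\right) 46 = -1886$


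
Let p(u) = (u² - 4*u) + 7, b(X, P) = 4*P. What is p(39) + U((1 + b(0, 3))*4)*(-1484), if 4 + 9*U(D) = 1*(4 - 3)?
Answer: 5600/3 ≈ 1866.7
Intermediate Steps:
U(D) = -⅓ (U(D) = -4/9 + (1*(4 - 3))/9 = -4/9 + (1*1)/9 = -4/9 + (⅑)*1 = -4/9 + ⅑ = -⅓)
p(u) = 7 + u² - 4*u
p(39) + U((1 + b(0, 3))*4)*(-1484) = (7 + 39² - 4*39) - ⅓*(-1484) = (7 + 1521 - 156) + 1484/3 = 1372 + 1484/3 = 5600/3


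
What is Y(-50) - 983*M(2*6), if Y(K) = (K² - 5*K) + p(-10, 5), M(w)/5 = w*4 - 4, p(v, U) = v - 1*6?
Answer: -213526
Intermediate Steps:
p(v, U) = -6 + v (p(v, U) = v - 6 = -6 + v)
M(w) = -20 + 20*w (M(w) = 5*(w*4 - 4) = 5*(4*w - 4) = 5*(-4 + 4*w) = -20 + 20*w)
Y(K) = -16 + K² - 5*K (Y(K) = (K² - 5*K) + (-6 - 10) = (K² - 5*K) - 16 = -16 + K² - 5*K)
Y(-50) - 983*M(2*6) = (-16 + (-50)² - 5*(-50)) - 983*(-20 + 20*(2*6)) = (-16 + 2500 + 250) - 983*(-20 + 20*12) = 2734 - 983*(-20 + 240) = 2734 - 983*220 = 2734 - 1*216260 = 2734 - 216260 = -213526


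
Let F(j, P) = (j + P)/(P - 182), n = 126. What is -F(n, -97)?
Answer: 29/279 ≈ 0.10394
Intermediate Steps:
F(j, P) = (P + j)/(-182 + P)
-F(n, -97) = -(-97 + 126)/(-182 - 97) = -29/(-279) = -(-1)*29/279 = -1*(-29/279) = 29/279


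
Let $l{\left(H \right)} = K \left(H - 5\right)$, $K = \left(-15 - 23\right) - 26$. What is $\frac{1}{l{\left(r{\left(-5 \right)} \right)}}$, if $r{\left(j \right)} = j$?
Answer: $\frac{1}{640} \approx 0.0015625$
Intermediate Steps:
$K = -64$ ($K = -38 - 26 = -64$)
$l{\left(H \right)} = 320 - 64 H$ ($l{\left(H \right)} = - 64 \left(H - 5\right) = - 64 \left(-5 + H\right) = 320 - 64 H$)
$\frac{1}{l{\left(r{\left(-5 \right)} \right)}} = \frac{1}{320 - -320} = \frac{1}{320 + 320} = \frac{1}{640}$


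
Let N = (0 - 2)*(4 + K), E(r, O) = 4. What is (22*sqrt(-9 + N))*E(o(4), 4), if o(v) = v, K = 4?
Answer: 440*I ≈ 440.0*I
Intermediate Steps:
N = -16 (N = (0 - 2)*(4 + 4) = -2*8 = -16)
(22*sqrt(-9 + N))*E(o(4), 4) = (22*sqrt(-9 - 16))*4 = (22*sqrt(-25))*4 = (22*(5*I))*4 = (110*I)*4 = 440*I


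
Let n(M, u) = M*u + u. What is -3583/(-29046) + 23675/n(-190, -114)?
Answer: 63738614/52152093 ≈ 1.2222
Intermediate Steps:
n(M, u) = u + M*u
-3583/(-29046) + 23675/n(-190, -114) = -3583/(-29046) + 23675/((-114*(1 - 190))) = -3583*(-1/29046) + 23675/((-114*(-189))) = 3583/29046 + 23675/21546 = 63738614/52152093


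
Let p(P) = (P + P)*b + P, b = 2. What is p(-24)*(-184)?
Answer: 22080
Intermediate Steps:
p(P) = 5*P (p(P) = (P + P)*2 + P = (2*P)*2 + P = 4*P + P = 5*P)
p(-24)*(-184) = (5*(-24))*(-184) = -120*(-184) = 22080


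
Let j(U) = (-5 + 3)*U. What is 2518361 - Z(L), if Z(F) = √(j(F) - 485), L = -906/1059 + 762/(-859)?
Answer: 2518361 - 3*I*√4919294982461/303227 ≈ 2.5184e+6 - 21.943*I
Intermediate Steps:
j(U) = -2*U
L = -528404/303227 (L = -906*1/1059 + 762*(-1/859) = -302/353 - 762/859 = -528404/303227 ≈ -1.7426)
Z(F) = √(-485 - 2*F) (Z(F) = √(-2*F - 485) = √(-485 - 2*F))
2518361 - Z(L) = 2518361 - √(-485 - 2*(-528404/303227)) = 2518361 - √(-485 + 1056808/303227) = 2518361 - √(-146008287/303227) = 2518361 - 3*I*√4919294982461/303227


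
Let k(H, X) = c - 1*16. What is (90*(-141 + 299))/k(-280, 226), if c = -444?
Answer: -711/23 ≈ -30.913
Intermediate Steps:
k(H, X) = -460 (k(H, X) = -444 - 1*16 = -444 - 16 = -460)
(90*(-141 + 299))/k(-280, 226) = (90*(-141 + 299))/(-460) = (90*158)*(-1/460) = 14220*(-1/460) = -711/23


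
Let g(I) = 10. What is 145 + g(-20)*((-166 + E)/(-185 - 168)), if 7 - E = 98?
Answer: 53755/353 ≈ 152.28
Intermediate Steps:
E = -91 (E = 7 - 1*98 = 7 - 98 = -91)
145 + g(-20)*((-166 + E)/(-185 - 168)) = 145 + 10*((-166 - 91)/(-185 - 168)) = 145 + 10*(-257/(-353)) = 145 + 10*(-257*(-1/353)) = 145 + 10*(257/353) = 145 + 2570/353 = 53755/353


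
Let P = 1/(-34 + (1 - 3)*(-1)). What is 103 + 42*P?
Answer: 1627/16 ≈ 101.69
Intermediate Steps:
P = -1/32 (P = 1/(-34 - 2*(-1)) = 1/(-34 + 2) = 1/(-32) = -1/32 ≈ -0.031250)
103 + 42*P = 103 + 42*(-1/32) = 103 - 21/16 = 1627/16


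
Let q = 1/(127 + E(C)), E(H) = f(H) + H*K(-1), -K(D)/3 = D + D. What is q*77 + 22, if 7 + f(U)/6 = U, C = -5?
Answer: 627/25 ≈ 25.080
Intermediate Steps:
K(D) = -6*D (K(D) = -3*(D + D) = -6*D)
f(U) = -42 + 6*U
E(H) = -42 + 12*H (E(H) = (-42 + 6*H) + H*(-6*(-1)) = (-42 + 6*H) + H*6 = (-42 + 6*H) + 6*H = -42 + 12*H)
q = 1/25 (q = 1/(127 + (-42 + 12*(-5))) = 1/(127 + (-42 - 60)) = 1/(127 - 102) = 1/25 ≈ 0.040000)
q*77 + 22 = (1/25)*77 + 22 = 77/25 + 22 = 627/25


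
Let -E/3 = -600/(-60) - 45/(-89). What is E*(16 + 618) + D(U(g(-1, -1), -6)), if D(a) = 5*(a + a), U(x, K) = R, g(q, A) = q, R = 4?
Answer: -1774810/89 ≈ -19942.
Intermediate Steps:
U(x, K) = 4
D(a) = 10*a (D(a) = 5*(2*a) = 10*a)
E = -2805/89 (E = -3*(-600/(-60) - 45/(-89)) = -3*(-600*(-1/60) - 45*(-1/89)) = -3*(10 + 45/89) = -3*935/89 = -2805/89 ≈ -31.517)
E*(16 + 618) + D(U(g(-1, -1), -6)) = -2805*(16 + 618)/89 + 10*4 = -2805/89*634 + 40 = -1778370/89 + 40 = -1774810/89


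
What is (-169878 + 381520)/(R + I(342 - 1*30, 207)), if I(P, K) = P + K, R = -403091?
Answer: -105821/201286 ≈ -0.52572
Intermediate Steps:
I(P, K) = K + P
(-169878 + 381520)/(R + I(342 - 1*30, 207)) = (-169878 + 381520)/(-403091 + (207 + (342 - 1*30))) = 211642/(-403091 + (207 + (342 - 30))) = 211642/(-403091 + (207 + 312)) = 211642/(-403091 + 519) = 211642/(-402572) = 211642*(-1/402572) = -105821/201286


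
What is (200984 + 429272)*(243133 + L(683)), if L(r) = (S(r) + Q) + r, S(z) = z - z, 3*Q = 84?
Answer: 153684144064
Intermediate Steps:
Q = 28 (Q = (1/3)*84 = 28)
S(z) = 0
L(r) = 28 + r (L(r) = (0 + 28) + r = 28 + r)
(200984 + 429272)*(243133 + L(683)) = (200984 + 429272)*(243133 + (28 + 683)) = 630256*(243133 + 711) = 630256*243844 = 153684144064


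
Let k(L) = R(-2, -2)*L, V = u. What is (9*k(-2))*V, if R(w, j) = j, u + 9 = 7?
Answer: -72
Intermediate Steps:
u = -2 (u = -9 + 7 = -2)
V = -2
k(L) = -2*L
(9*k(-2))*V = (9*(-2*(-2)))*(-2) = (9*4)*(-2) = 36*(-2) = -72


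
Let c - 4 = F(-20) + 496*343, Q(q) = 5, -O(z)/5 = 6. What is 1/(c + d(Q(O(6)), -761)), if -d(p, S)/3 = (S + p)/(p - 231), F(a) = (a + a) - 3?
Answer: 113/19218923 ≈ 5.8796e-6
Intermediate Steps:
O(z) = -30 (O(z) = -5*6 = -30)
F(a) = -3 + 2*a (F(a) = 2*a - 3 = -3 + 2*a)
d(p, S) = -3*(S + p)/(-231 + p) (d(p, S) = -3*(S + p)/(p - 231) = -3*(S + p)/(-231 + p))
c = 170089 (c = 4 + ((-3 + 2*(-20)) + 496*343) = 4 + ((-3 - 40) + 170128) = 4 + (-43 + 170128) = 4 + 170085 = 170089)
1/(c + d(Q(O(6)), -761)) = 1/(170089 + 3*(-1*(-761) - 1*5)/(-231 + 5)) = 1/(170089 + 3*(761 - 5)/(-226)) = 1/(170089 + 3*(-1/226)*756) = 1/(170089 - 1134/113) = 1/(19218923/113) = 113/19218923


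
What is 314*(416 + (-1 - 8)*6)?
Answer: 113668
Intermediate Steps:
314*(416 + (-1 - 8)*6) = 314*(416 - 9*6) = 314*(416 - 54) = 314*362 = 113668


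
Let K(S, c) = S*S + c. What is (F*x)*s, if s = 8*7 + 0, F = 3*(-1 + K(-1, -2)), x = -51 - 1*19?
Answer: 23520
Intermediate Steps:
K(S, c) = c + S² (K(S, c) = S² + c = c + S²)
x = -70 (x = -51 - 19 = -70)
F = -6 (F = 3*(-1 + (-2 + (-1)²)) = 3*(-1 + (-2 + 1)) = 3*(-1 - 1) = 3*(-2) = -6)
s = 56 (s = 56 + 0 = 56)
(F*x)*s = -6*(-70)*56 = 420*56 = 23520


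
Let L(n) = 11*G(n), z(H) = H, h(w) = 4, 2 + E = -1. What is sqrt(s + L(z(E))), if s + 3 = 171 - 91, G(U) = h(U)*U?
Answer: I*sqrt(55) ≈ 7.4162*I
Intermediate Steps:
E = -3 (E = -2 - 1 = -3)
G(U) = 4*U
s = 77 (s = -3 + (171 - 91) = -3 + 80 = 77)
L(n) = 44*n (L(n) = 11*(4*n) = 44*n)
sqrt(s + L(z(E))) = sqrt(77 + 44*(-3)) = sqrt(77 - 132) = sqrt(-55) = I*sqrt(55)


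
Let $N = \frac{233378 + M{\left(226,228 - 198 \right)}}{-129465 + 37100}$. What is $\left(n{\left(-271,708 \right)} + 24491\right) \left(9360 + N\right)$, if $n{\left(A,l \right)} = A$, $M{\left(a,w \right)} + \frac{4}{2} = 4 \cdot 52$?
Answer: $\frac{46007503744}{203} \approx 2.2664 \cdot 10^{8}$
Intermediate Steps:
$M{\left(a,w \right)} = 206$ ($M{\left(a,w \right)} = -2 + 4 \cdot 52 = -2 + 208 = 206$)
$N = - \frac{17968}{7105}$ ($N = \frac{233378 + 206}{-129465 + 37100} = \frac{233584}{-92365} = 233584 \left(- \frac{1}{92365}\right) = - \frac{17968}{7105} \approx -2.5289$)
$\left(n{\left(-271,708 \right)} + 24491\right) \left(9360 + N\right) = \left(-271 + 24491\right) \left(9360 - \frac{17968}{7105}\right) = 24220 \cdot \frac{66484832}{7105} = \frac{46007503744}{203}$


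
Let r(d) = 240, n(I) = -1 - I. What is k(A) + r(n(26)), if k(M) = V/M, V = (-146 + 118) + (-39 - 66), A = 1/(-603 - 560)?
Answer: 154919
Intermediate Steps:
A = -1/1163 (A = 1/(-1163) = -1/1163 ≈ -0.00085985)
V = -133 (V = -28 - 105 = -133)
k(M) = -133/M
k(A) + r(n(26)) = -133/(-1/1163) + 240 = -133*(-1163) + 240 = 154679 + 240 = 154919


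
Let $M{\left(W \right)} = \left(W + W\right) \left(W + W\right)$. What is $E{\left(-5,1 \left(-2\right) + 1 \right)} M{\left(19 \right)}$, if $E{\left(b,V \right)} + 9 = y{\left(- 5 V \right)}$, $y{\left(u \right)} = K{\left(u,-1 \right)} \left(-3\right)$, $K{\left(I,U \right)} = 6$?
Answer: $-38988$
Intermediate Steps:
$M{\left(W \right)} = 4 W^{2}$ ($M{\left(W \right)} = 2 W 2 W = 4 W^{2}$)
$y{\left(u \right)} = -18$ ($y{\left(u \right)} = 6 \left(-3\right) = -18$)
$E{\left(b,V \right)} = -27$ ($E{\left(b,V \right)} = -9 - 18 = -27$)
$E{\left(-5,1 \left(-2\right) + 1 \right)} M{\left(19 \right)} = - 27 \cdot 4 \cdot 19^{2} = - 27 \cdot 4 \cdot 361 = \left(-27\right) 1444 = -38988$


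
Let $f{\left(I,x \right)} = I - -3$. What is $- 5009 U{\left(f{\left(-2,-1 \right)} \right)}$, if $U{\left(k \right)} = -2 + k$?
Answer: $5009$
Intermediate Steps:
$f{\left(I,x \right)} = 3 + I$ ($f{\left(I,x \right)} = I + 3 = 3 + I$)
$- 5009 U{\left(f{\left(-2,-1 \right)} \right)} = - 5009 \left(-2 + \left(3 - 2\right)\right) = - 5009 \left(-2 + 1\right) = \left(-5009\right) \left(-1\right) = 5009$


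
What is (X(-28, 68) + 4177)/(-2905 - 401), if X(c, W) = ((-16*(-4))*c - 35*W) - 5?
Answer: 0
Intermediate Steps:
X(c, W) = -5 - 35*W + 64*c (X(c, W) = (64*c - 35*W) - 5 = (-35*W + 64*c) - 5 = -5 - 35*W + 64*c)
(X(-28, 68) + 4177)/(-2905 - 401) = ((-5 - 35*68 + 64*(-28)) + 4177)/(-2905 - 401) = ((-5 - 2380 - 1792) + 4177)/(-3306) = (-4177 + 4177)*(-1/3306) = 0*(-1/3306) = 0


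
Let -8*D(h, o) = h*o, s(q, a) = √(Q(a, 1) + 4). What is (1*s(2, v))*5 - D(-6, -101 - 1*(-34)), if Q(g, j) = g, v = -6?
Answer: 201/4 + 5*I*√2 ≈ 50.25 + 7.0711*I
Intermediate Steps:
s(q, a) = √(4 + a) (s(q, a) = √(a + 4) = √(4 + a))
D(h, o) = -h*o/8
(1*s(2, v))*5 - D(-6, -101 - 1*(-34)) = (1*√(4 - 6))*5 - (-1)*(-6)*(-101 - 1*(-34))/8 = (1*√(-2))*5 - (-1)*(-6)*(-101 + 34)/8 = (1*(I*√2))*5 - (-1)*(-6)*(-67)/8 = (I*√2)*5 - 1*(-201/4) = 5*I*√2 + 201/4 = 201/4 + 5*I*√2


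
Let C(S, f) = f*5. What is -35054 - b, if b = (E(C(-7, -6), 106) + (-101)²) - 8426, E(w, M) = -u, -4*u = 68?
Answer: -36846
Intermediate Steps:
u = -17 (u = -¼*68 = -17)
C(S, f) = 5*f
E(w, M) = 17 (E(w, M) = -1*(-17) = 17)
b = 1792 (b = (17 + (-101)²) - 8426 = (17 + 10201) - 8426 = 10218 - 8426 = 1792)
-35054 - b = -35054 - 1*1792 = -35054 - 1792 = -36846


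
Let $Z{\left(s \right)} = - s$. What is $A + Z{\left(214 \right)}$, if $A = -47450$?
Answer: $-47664$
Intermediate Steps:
$A + Z{\left(214 \right)} = -47450 - 214 = -47664$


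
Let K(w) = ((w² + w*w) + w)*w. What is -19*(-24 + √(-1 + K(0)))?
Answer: 456 - 19*I ≈ 456.0 - 19.0*I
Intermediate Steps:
K(w) = w*(w + 2*w²) (K(w) = ((w² + w²) + w)*w = (2*w² + w)*w = (w + 2*w²)*w = w*(w + 2*w²))
-19*(-24 + √(-1 + K(0))) = -19*(-24 + √(-1 + 0²*(1 + 2*0))) = -19*(-24 + √(-1 + 0*(1 + 0))) = -19*(-24 + √(-1 + 0*1)) = -19*(-24 + √(-1 + 0)) = -19*(-24 + √(-1)) = -19*(-24 + I) = 456 - 19*I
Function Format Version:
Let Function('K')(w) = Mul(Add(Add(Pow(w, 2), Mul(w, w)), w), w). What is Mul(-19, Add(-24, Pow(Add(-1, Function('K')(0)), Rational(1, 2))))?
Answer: Add(456, Mul(-19, I)) ≈ Add(456.00, Mul(-19.000, I))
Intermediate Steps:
Function('K')(w) = Mul(w, Add(w, Mul(2, Pow(w, 2)))) (Function('K')(w) = Mul(Add(Add(Pow(w, 2), Pow(w, 2)), w), w) = Mul(Add(Mul(2, Pow(w, 2)), w), w) = Mul(Add(w, Mul(2, Pow(w, 2))), w) = Mul(w, Add(w, Mul(2, Pow(w, 2)))))
Mul(-19, Add(-24, Pow(Add(-1, Function('K')(0)), Rational(1, 2)))) = Mul(-19, Add(-24, Pow(Add(-1, Mul(Pow(0, 2), Add(1, Mul(2, 0)))), Rational(1, 2)))) = Mul(-19, Add(-24, Pow(Add(-1, Mul(0, Add(1, 0))), Rational(1, 2)))) = Mul(-19, Add(-24, Pow(Add(-1, Mul(0, 1)), Rational(1, 2)))) = Mul(-19, Add(-24, Pow(Add(-1, 0), Rational(1, 2)))) = Mul(-19, Add(-24, Pow(-1, Rational(1, 2)))) = Mul(-19, Add(-24, I)) = Add(456, Mul(-19, I))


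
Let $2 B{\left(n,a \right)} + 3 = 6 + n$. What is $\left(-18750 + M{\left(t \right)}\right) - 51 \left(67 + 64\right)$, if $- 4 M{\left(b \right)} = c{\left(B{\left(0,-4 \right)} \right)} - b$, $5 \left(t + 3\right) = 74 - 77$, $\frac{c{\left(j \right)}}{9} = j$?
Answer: $- \frac{1017411}{40} \approx -25435.0$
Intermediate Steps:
$B{\left(n,a \right)} = \frac{3}{2} + \frac{n}{2}$ ($B{\left(n,a \right)} = - \frac{3}{2} + \frac{6 + n}{2} = - \frac{3}{2} + \left(3 + \frac{n}{2}\right) = \frac{3}{2} + \frac{n}{2}$)
$c{\left(j \right)} = 9 j$
$t = - \frac{18}{5}$ ($t = -3 + \frac{74 - 77}{5} = -3 + \frac{1}{5} \left(-3\right) = -3 - \frac{3}{5} = - \frac{18}{5} \approx -3.6$)
$M{\left(b \right)} = - \frac{27}{8} + \frac{b}{4}$ ($M{\left(b \right)} = - \frac{9 \left(\frac{3}{2} + \frac{1}{2} \cdot 0\right) - b}{4} = - \frac{9 \left(\frac{3}{2} + 0\right) - b}{4} = - \frac{9 \cdot \frac{3}{2} - b}{4} = - \frac{\frac{27}{2} - b}{4} = - \frac{27}{8} + \frac{b}{4}$)
$\left(-18750 + M{\left(t \right)}\right) - 51 \left(67 + 64\right) = \left(-18750 + \left(- \frac{27}{8} + \frac{1}{4} \left(- \frac{18}{5}\right)\right)\right) - 51 \left(67 + 64\right) = \left(-18750 - \frac{171}{40}\right) - 6681 = - \frac{750171}{40} - 6681 = - \frac{1017411}{40}$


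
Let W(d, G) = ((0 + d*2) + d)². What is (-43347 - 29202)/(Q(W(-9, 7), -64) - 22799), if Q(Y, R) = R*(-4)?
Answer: 72549/22543 ≈ 3.2183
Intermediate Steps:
W(d, G) = 9*d² (W(d, G) = ((0 + 2*d) + d)² = (2*d + d)² = (3*d)² = 9*d²)
Q(Y, R) = -4*R
(-43347 - 29202)/(Q(W(-9, 7), -64) - 22799) = (-43347 - 29202)/(-4*(-64) - 22799) = -72549/(256 - 22799) = -72549/(-22543) = -72549*(-1/22543) = 72549/22543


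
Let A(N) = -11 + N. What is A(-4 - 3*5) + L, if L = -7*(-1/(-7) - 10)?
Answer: 39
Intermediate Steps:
L = 69 (L = -7*(-1*(-1/7) - 10) = -7*(1/7 - 10) = -7*(-69/7) = 69)
A(-4 - 3*5) + L = (-11 + (-4 - 3*5)) + 69 = (-11 + (-4 - 15)) + 69 = (-11 - 19) + 69 = -30 + 69 = 39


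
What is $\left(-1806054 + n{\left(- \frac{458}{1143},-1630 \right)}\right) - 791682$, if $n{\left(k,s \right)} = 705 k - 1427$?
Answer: $- \frac{990388733}{381} \approx -2.5994 \cdot 10^{6}$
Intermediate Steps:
$n{\left(k,s \right)} = -1427 + 705 k$
$\left(-1806054 + n{\left(- \frac{458}{1143},-1630 \right)}\right) - 791682 = \left(-1806054 - \left(1427 - 705 \left(- \frac{458}{1143}\right)\right)\right) - 791682 = \left(-1806054 - \left(1427 - 705 \left(\left(-458\right) \frac{1}{1143}\right)\right)\right) - 791682 = \left(-1806054 + \left(-1427 + 705 \left(- \frac{458}{1143}\right)\right)\right) - 791682 = \left(-1806054 - \frac{651317}{381}\right) - 791682 = - \frac{688757891}{381} - 791682 = - \frac{990388733}{381}$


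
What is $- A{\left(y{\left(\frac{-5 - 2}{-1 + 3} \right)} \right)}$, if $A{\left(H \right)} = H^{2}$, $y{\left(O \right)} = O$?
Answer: $- \frac{49}{4} \approx -12.25$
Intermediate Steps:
$- A{\left(y{\left(\frac{-5 - 2}{-1 + 3} \right)} \right)} = - \left(\frac{-5 - 2}{-1 + 3}\right)^{2} = - \left(- \frac{7}{2}\right)^{2} = \left(-1\right) \frac{49}{4} = - \frac{49}{4}$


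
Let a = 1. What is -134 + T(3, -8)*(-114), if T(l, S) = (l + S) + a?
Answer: 322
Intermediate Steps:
T(l, S) = 1 + S + l (T(l, S) = (l + S) + 1 = (S + l) + 1 = 1 + S + l)
-134 + T(3, -8)*(-114) = -134 + (1 - 8 + 3)*(-114) = -134 - 4*(-114) = -134 + 456 = 322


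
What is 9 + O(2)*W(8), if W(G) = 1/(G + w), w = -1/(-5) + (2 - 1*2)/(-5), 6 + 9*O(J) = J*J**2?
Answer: 3331/369 ≈ 9.0271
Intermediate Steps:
O(J) = -2/3 + J**3/9 (O(J) = -2/3 + (J*J**2)/9 = -2/3 + J**3/9)
w = 1/5 (w = -1*(-1/5) + (2 - 2)*(-1/5) = 1/5 + 0*(-1/5) = 1/5 + 0 = 1/5 ≈ 0.20000)
W(G) = 1/(1/5 + G) (W(G) = 1/(G + 1/5) = 1/(1/5 + G))
9 + O(2)*W(8) = 9 + (-2/3 + (1/9)*2**3)*(5/(1 + 5*8)) = 9 + (-2/3 + (1/9)*8)*(5/(1 + 40)) = 9 + (-2/3 + 8/9)*(5/41) = 9 + 2*(5*(1/41))/9 = 9 + (2/9)*(5/41) = 9 + 10/369 = 3331/369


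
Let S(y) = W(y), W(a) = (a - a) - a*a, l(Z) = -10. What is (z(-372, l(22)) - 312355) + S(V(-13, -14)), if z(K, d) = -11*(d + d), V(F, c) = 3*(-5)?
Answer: -312360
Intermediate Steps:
V(F, c) = -15
W(a) = -a² (W(a) = 0 - a² = -a²)
z(K, d) = -22*d
S(y) = -y²
(z(-372, l(22)) - 312355) + S(V(-13, -14)) = (-22*(-10) - 312355) - 1*(-15)² = (220 - 312355) - 1*225 = -312135 - 225 = -312360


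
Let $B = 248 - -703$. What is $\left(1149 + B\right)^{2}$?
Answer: $4410000$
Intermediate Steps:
$B = 951$ ($B = 248 + 703 = 951$)
$\left(1149 + B\right)^{2} = \left(1149 + 951\right)^{2} = 2100^{2} = 4410000$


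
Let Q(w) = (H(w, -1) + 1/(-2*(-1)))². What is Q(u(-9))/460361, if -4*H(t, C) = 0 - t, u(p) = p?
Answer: 49/7365776 ≈ 6.6524e-6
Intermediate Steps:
H(t, C) = t/4 (H(t, C) = -(0 - t)/4 = -(-1)*t/4 = t/4)
Q(w) = (½ + w/4)² (Q(w) = (w/4 + 1/(-2*(-1)))² = (w/4 + 1/2)² = (w/4 + ½)² = (½ + w/4)²)
Q(u(-9))/460361 = ((2 - 9)²/16)/460361 = ((1/16)*(-7)²)*(1/460361) = ((1/16)*49)*(1/460361) = (49/16)*(1/460361) = 49/7365776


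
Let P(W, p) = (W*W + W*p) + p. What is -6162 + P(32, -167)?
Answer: -10649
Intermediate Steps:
P(W, p) = p + W² + W*p (P(W, p) = (W² + W*p) + p = p + W² + W*p)
-6162 + P(32, -167) = -6162 + (-167 + 32² + 32*(-167)) = -6162 + (-167 + 1024 - 5344) = -6162 - 4487 = -10649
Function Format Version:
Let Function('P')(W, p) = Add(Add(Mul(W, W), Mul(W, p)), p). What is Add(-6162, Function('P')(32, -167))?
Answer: -10649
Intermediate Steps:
Function('P')(W, p) = Add(p, Pow(W, 2), Mul(W, p)) (Function('P')(W, p) = Add(Add(Pow(W, 2), Mul(W, p)), p) = Add(p, Pow(W, 2), Mul(W, p)))
Add(-6162, Function('P')(32, -167)) = Add(-6162, Add(-167, Pow(32, 2), Mul(32, -167))) = Add(-6162, Add(-167, 1024, -5344)) = Add(-6162, -4487) = -10649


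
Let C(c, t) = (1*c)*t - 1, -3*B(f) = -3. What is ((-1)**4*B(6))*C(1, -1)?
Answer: -2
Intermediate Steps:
B(f) = 1 (B(f) = -1/3*(-3) = 1)
C(c, t) = -1 + c*t (C(c, t) = c*t - 1 = -1 + c*t)
((-1)**4*B(6))*C(1, -1) = ((-1)**4*1)*(-1 + 1*(-1)) = (1*1)*(-1 - 1) = 1*(-2) = -2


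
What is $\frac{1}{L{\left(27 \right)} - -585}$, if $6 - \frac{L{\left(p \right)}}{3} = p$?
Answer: $\frac{1}{522} \approx 0.0019157$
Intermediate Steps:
$L{\left(p \right)} = 18 - 3 p$
$\frac{1}{L{\left(27 \right)} - -585} = \frac{1}{\left(18 - 81\right) - -585} = \frac{1}{\left(18 - 81\right) + 585} = \frac{1}{-63 + 585} = \frac{1}{522}$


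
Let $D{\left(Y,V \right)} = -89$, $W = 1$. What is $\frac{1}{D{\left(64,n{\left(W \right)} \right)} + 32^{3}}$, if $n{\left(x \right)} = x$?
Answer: $\frac{1}{32679} \approx 3.0601 \cdot 10^{-5}$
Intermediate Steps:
$\frac{1}{D{\left(64,n{\left(W \right)} \right)} + 32^{3}} = \frac{1}{-89 + 32^{3}} = \frac{1}{-89 + 32768} = \frac{1}{32679}$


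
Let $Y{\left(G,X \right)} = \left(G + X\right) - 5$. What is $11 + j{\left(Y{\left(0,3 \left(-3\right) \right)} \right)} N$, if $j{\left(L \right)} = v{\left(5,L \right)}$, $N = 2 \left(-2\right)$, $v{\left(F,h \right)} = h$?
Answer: $67$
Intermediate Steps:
$N = -4$
$Y{\left(G,X \right)} = -5 + G + X$
$j{\left(L \right)} = L$
$11 + j{\left(Y{\left(0,3 \left(-3\right) \right)} \right)} N = 11 + \left(-5 + 0 + 3 \left(-3\right)\right) \left(-4\right) = 11 + \left(-5 + 0 - 9\right) \left(-4\right) = 11 - -56 = 11 + 56 = 67$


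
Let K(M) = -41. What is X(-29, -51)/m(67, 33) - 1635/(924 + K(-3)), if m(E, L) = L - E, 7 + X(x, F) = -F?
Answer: -47221/15011 ≈ -3.1458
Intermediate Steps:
X(x, F) = -7 - F
X(-29, -51)/m(67, 33) - 1635/(924 + K(-3)) = (-7 - 1*(-51))/(33 - 1*67) - 1635/(924 - 41) = (-7 + 51)/(33 - 67) - 1635/883 = 44/(-34) - 1635*1/883 = 44*(-1/34) - 1635/883 = -22/17 - 1635/883 = -47221/15011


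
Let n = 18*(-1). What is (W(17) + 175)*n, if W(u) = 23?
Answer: -3564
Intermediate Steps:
n = -18
(W(17) + 175)*n = (23 + 175)*(-18) = 198*(-18) = -3564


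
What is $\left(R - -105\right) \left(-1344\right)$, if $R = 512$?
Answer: $-829248$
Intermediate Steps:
$\left(R - -105\right) \left(-1344\right) = \left(512 - -105\right) \left(-1344\right) = \left(512 + 105\right) \left(-1344\right) = 617 \left(-1344\right) = -829248$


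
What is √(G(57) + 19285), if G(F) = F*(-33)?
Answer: 2*√4351 ≈ 131.92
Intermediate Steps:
G(F) = -33*F
√(G(57) + 19285) = √(-33*57 + 19285) = √(-1881 + 19285) = √17404 = 2*√4351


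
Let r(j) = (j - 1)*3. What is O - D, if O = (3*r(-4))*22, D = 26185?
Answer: -27175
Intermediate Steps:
r(j) = -3 + 3*j (r(j) = (-1 + j)*3 = -3 + 3*j)
O = -990 (O = (3*(-3 + 3*(-4)))*22 = (3*(-3 - 12))*22 = (3*(-15))*22 = -45*22 = -990)
O - D = -990 - 1*26185 = -990 - 26185 = -27175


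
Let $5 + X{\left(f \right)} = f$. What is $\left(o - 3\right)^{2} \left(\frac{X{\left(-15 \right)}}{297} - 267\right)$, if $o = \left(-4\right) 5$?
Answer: $- \frac{41959751}{297} \approx -1.4128 \cdot 10^{5}$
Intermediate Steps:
$X{\left(f \right)} = -5 + f$
$o = -20$
$\left(o - 3\right)^{2} \left(\frac{X{\left(-15 \right)}}{297} - 267\right) = \left(-20 - 3\right)^{2} \left(\frac{-5 - 15}{297} - 267\right) = \left(-23\right)^{2} \left(\left(-20\right) \frac{1}{297} - 267\right) = 529 \left(- \frac{20}{297} - 267\right) = 529 \left(- \frac{79319}{297}\right) = - \frac{41959751}{297}$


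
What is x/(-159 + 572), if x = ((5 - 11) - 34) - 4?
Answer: -44/413 ≈ -0.10654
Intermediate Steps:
x = -44 (x = (-6 - 34) - 4 = -40 - 4 = -44)
x/(-159 + 572) = -44/(-159 + 572) = -44/413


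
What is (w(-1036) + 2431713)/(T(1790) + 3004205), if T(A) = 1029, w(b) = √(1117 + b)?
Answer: 1215861/1502617 ≈ 0.80916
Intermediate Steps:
(w(-1036) + 2431713)/(T(1790) + 3004205) = (√(1117 - 1036) + 2431713)/(1029 + 3004205) = (√81 + 2431713)/3005234 = (9 + 2431713)*(1/3005234) = 2431722*(1/3005234) = 1215861/1502617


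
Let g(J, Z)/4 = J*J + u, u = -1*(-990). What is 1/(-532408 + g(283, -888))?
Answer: -1/208092 ≈ -4.8056e-6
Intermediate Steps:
u = 990
g(J, Z) = 3960 + 4*J**2 (g(J, Z) = 4*(J*J + 990) = 4*(J**2 + 990) = 4*(990 + J**2) = 3960 + 4*J**2)
1/(-532408 + g(283, -888)) = 1/(-532408 + (3960 + 4*283**2)) = 1/(-532408 + (3960 + 4*80089)) = 1/(-532408 + (3960 + 320356)) = 1/(-532408 + 324316) = 1/(-208092) = -1/208092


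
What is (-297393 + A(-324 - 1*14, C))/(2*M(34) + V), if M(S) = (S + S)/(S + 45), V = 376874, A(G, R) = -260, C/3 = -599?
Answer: -23514587/29773182 ≈ -0.78979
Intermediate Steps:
C = -1797 (C = 3*(-599) = -1797)
M(S) = 2*S/(45 + S) (M(S) = (2*S)/(45 + S) = 2*S/(45 + S))
(-297393 + A(-324 - 1*14, C))/(2*M(34) + V) = (-297393 - 260)/(2*(2*34/(45 + 34)) + 376874) = -297653/(2*(2*34/79) + 376874) = -297653/(2*(2*34*(1/79)) + 376874) = -297653/(2*(68/79) + 376874) = -297653/(136/79 + 376874) = -297653/29773182/79 = -297653*79/29773182 = -23514587/29773182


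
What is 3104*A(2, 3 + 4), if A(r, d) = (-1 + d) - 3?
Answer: 9312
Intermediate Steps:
A(r, d) = -4 + d
3104*A(2, 3 + 4) = 3104*(-4 + (3 + 4)) = 3104*(-4 + 7) = 3104*3 = 9312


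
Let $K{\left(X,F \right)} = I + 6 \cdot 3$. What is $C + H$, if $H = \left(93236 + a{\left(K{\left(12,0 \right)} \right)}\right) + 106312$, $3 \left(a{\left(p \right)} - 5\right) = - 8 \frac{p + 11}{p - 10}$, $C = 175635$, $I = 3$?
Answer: $\frac{12380948}{33} \approx 3.7518 \cdot 10^{5}$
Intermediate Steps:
$K{\left(X,F \right)} = 21$ ($K{\left(X,F \right)} = 3 + 6 \cdot 3 = 3 + 18 = 21$)
$a{\left(p \right)} = 5 - \frac{8 \left(11 + p\right)}{3 \left(-10 + p\right)}$ ($a{\left(p \right)} = 5 + \frac{\left(-8\right) \frac{p + 11}{p - 10}}{3} = 5 + \frac{\left(-8\right) \frac{11 + p}{-10 + p}}{3} = 5 + \frac{\left(-8\right) \frac{1}{-10 + p} \left(11 + p\right)}{3} = 5 - \frac{8 \left(11 + p\right)}{3 \left(-10 + p\right)}$)
$H = \frac{6584993}{33}$ ($H = \left(93236 + \frac{7 \left(-34 + 21\right)}{3 \left(-10 + 21\right)}\right) + 106312 = \left(93236 + \frac{7}{3} \cdot \frac{1}{11} \left(-13\right)\right) + 106312 = \left(93236 - \frac{91}{33}\right) + 106312 = \frac{3076697}{33} + 106312 = \frac{6584993}{33} \approx 1.9955 \cdot 10^{5}$)
$C + H = 175635 + \frac{6584993}{33} = \frac{12380948}{33}$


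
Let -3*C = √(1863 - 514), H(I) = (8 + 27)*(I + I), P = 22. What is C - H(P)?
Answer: -1540 - √1349/3 ≈ -1552.2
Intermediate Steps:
H(I) = 70*I (H(I) = 35*(2*I) = 70*I)
C = -√1349/3 (C = -√(1863 - 514)/3 = -√1349/3 ≈ -12.243)
C - H(P) = -√1349/3 - 70*22 = -√1349/3 - 1*1540 = -√1349/3 - 1540 = -1540 - √1349/3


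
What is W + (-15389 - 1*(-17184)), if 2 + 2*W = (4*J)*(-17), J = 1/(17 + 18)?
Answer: 62756/35 ≈ 1793.0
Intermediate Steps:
J = 1/35 ≈ 0.028571
W = -69/35 (W = -1 + ((4*(1/35))*(-17))/2 = -1 + ((4/35)*(-17))/2 = -1 + (1/2)*(-68/35) = -1 - 34/35 = -69/35 ≈ -1.9714)
W + (-15389 - 1*(-17184)) = -69/35 + (-15389 - 1*(-17184)) = -69/35 + (-15389 + 17184) = -69/35 + 1795 = 62756/35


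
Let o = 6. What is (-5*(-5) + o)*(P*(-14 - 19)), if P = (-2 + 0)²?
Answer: -4092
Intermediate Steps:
P = 4 (P = (-2)² = 4)
(-5*(-5) + o)*(P*(-14 - 19)) = (-5*(-5) + 6)*(4*(-14 - 19)) = (25 + 6)*(4*(-33)) = 31*(-132) = -4092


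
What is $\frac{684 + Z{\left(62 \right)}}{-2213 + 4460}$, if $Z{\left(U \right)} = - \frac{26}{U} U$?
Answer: $\frac{94}{321} \approx 0.29283$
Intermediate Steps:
$Z{\left(U \right)} = -26$
$\frac{684 + Z{\left(62 \right)}}{-2213 + 4460} = \frac{684 - 26}{-2213 + 4460} = \frac{658}{2247} = 658 \cdot \frac{1}{2247} = \frac{94}{321}$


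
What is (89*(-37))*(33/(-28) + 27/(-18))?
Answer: 246975/28 ≈ 8820.5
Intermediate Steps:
(89*(-37))*(33/(-28) + 27/(-18)) = -3293*(33*(-1/28) + 27*(-1/18)) = -3293*(-33/28 - 3/2) = -3293*(-75/28) = 246975/28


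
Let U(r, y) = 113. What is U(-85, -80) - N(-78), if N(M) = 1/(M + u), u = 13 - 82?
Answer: 16612/147 ≈ 113.01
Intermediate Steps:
u = -69
N(M) = 1/(-69 + M) (N(M) = 1/(M - 69) = 1/(-69 + M))
U(-85, -80) - N(-78) = 113 - 1/(-69 - 78) = 113 - 1/(-147) = 113 - 1*(-1/147) = 113 + 1/147 = 16612/147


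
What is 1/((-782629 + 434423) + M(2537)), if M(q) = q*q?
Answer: 1/6088163 ≈ 1.6425e-7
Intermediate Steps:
M(q) = q²
1/((-782629 + 434423) + M(2537)) = 1/((-782629 + 434423) + 2537²) = 1/(-348206 + 6436369) = 1/6088163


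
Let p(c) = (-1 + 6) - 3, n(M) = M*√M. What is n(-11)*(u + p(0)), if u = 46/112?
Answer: -1485*I*√11/56 ≈ -87.95*I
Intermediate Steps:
n(M) = M^(3/2)
p(c) = 2 (p(c) = 5 - 3 = 2)
u = 23/56 (u = 46*(1/112) = 23/56 ≈ 0.41071)
n(-11)*(u + p(0)) = (-11)^(3/2)*(23/56 + 2) = -11*I*√11*(135/56) = -1485*I*√11/56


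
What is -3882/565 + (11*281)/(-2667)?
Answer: -12099709/1506855 ≈ -8.0298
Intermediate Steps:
-3882/565 + (11*281)/(-2667) = -3882*1/565 + 3091*(-1/2667) = -3882/565 - 3091/2667 = -12099709/1506855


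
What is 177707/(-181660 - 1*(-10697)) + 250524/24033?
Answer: 12853167427/1369584593 ≈ 9.3847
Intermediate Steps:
177707/(-181660 - 1*(-10697)) + 250524/24033 = 177707/(-181660 + 10697) + 250524*(1/24033) = 177707/(-170963) + 83508/8011 = 177707*(-1/170963) + 83508/8011 = -177707/170963 + 83508/8011 = 12853167427/1369584593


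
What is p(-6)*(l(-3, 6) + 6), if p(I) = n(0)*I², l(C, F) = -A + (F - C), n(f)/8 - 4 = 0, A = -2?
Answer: 19584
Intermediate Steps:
n(f) = 32 (n(f) = 32 + 8*0 = 32 + 0 = 32)
l(C, F) = 2 + F - C (l(C, F) = -1*(-2) + (F - C) = 2 + (F - C) = 2 + F - C)
p(I) = 32*I²
p(-6)*(l(-3, 6) + 6) = (32*(-6)²)*((2 + 6 - 1*(-3)) + 6) = (32*36)*((2 + 6 + 3) + 6) = 1152*(11 + 6) = 1152*17 = 19584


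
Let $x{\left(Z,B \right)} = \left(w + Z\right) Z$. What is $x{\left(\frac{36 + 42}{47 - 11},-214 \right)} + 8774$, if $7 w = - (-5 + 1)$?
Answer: $\frac{2212543}{252} \approx 8779.9$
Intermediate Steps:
$w = \frac{4}{7}$ ($w = \frac{\left(-1\right) \left(-5 + 1\right)}{7} = \frac{\left(-1\right) \left(-4\right)}{7} = \frac{1}{7} \cdot 4 = \frac{4}{7} \approx 0.57143$)
$x{\left(Z,B \right)} = Z \left(\frac{4}{7} + Z\right)$ ($x{\left(Z,B \right)} = \left(\frac{4}{7} + Z\right) Z = Z \left(\frac{4}{7} + Z\right)$)
$x{\left(\frac{36 + 42}{47 - 11},-214 \right)} + 8774 = \frac{\frac{36 + 42}{47 - 11} \left(4 + 7 \frac{36 + 42}{47 - 11}\right)}{7} + 8774 = \frac{\frac{78}{36} \left(4 + 7 \cdot \frac{78}{36}\right)}{7} + 8774 = \frac{78 \cdot \frac{1}{36} \left(4 + 7 \cdot 78 \cdot \frac{1}{36}\right)}{7} + 8774 = \frac{1}{7} \cdot \frac{13}{6} \left(4 + 7 \cdot \frac{13}{6}\right) + 8774 = \frac{1}{7} \cdot \frac{13}{6} \left(4 + \frac{91}{6}\right) + 8774 = \frac{1}{7} \cdot \frac{13}{6} \cdot \frac{115}{6} + 8774 = \frac{1495}{252} + 8774 = \frac{2212543}{252}$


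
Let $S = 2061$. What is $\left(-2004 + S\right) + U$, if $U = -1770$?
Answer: $-1713$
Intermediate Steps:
$\left(-2004 + S\right) + U = \left(-2004 + 2061\right) - 1770 = 57 - 1770 = -1713$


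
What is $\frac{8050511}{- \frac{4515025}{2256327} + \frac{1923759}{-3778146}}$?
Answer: $- \frac{7625383935322122018}{2377672557427} \approx -3.2071 \cdot 10^{6}$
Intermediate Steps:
$\frac{8050511}{- \frac{4515025}{2256327} + \frac{1923759}{-3778146}} = \frac{8050511}{\left(-4515025\right) \frac{1}{2256327} + 1923759 \left(- \frac{1}{3778146}\right)} = \frac{8050511}{- \frac{4515025}{2256327} - \frac{213751}{419794}} = \frac{8050511}{- \frac{2377672557427}{947192536638}} = 8050511 \left(- \frac{947192536638}{2377672557427}\right) = - \frac{7625383935322122018}{2377672557427}$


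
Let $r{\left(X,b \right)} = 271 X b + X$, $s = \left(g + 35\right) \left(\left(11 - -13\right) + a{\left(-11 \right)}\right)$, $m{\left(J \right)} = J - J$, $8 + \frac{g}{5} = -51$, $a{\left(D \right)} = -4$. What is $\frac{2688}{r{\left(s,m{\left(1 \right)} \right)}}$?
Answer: $- \frac{168}{325} \approx -0.51692$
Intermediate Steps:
$g = -295$ ($g = -40 + 5 \left(-51\right) = -40 - 255 = -295$)
$m{\left(J \right)} = 0$
$s = -5200$ ($s = \left(-295 + 35\right) \left(\left(11 - -13\right) - 4\right) = - 260 \left(\left(11 + 13\right) - 4\right) = - 260 \left(24 - 4\right) = \left(-260\right) 20 = -5200$)
$r{\left(X,b \right)} = X + 271 X b$ ($r{\left(X,b \right)} = 271 X b + X = X + 271 X b$)
$\frac{2688}{r{\left(s,m{\left(1 \right)} \right)}} = \frac{2688}{\left(-5200\right) \left(1 + 271 \cdot 0\right)} = \frac{2688}{\left(-5200\right) \left(1 + 0\right)} = \frac{2688}{\left(-5200\right) 1} = \frac{2688}{-5200} = 2688 \left(- \frac{1}{5200}\right) = - \frac{168}{325}$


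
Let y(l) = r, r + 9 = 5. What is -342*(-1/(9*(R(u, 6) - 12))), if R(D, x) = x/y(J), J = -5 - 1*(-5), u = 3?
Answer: -76/27 ≈ -2.8148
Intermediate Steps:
J = 0 (J = -5 + 5 = 0)
r = -4 (r = -9 + 5 = -4)
y(l) = -4
R(D, x) = -x/4 (R(D, x) = x/(-4) = x*(-¼) = -x/4)
-342*(-1/(9*(R(u, 6) - 12))) = -342*(-1/(9*(-¼*6 - 12))) = -342*(-1/(9*(-3/2 - 12))) = -342/((-9*(-27/2))) = -342/243/2 = -342*2/243 = -76/27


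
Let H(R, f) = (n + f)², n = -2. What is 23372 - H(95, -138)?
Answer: 3772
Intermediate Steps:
H(R, f) = (-2 + f)²
23372 - H(95, -138) = 23372 - (-2 - 138)² = 23372 - 1*(-140)² = 23372 - 1*19600 = 23372 - 19600 = 3772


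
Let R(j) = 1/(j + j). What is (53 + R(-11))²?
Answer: 1357225/484 ≈ 2804.2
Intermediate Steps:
R(j) = 1/(2*j)
(53 + R(-11))² = (53 + (½)/(-11))² = (53 + (½)*(-1/11))² = (53 - 1/22)² = (1165/22)² = 1357225/484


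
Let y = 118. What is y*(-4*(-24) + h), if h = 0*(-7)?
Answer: 11328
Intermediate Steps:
h = 0
y*(-4*(-24) + h) = 118*(-4*(-24) + 0) = 118*(96 + 0) = 118*96 = 11328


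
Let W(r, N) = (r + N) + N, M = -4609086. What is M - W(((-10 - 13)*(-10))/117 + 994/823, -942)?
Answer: -443632393370/96291 ≈ -4.6072e+6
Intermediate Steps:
W(r, N) = r + 2*N (W(r, N) = (N + r) + N = r + 2*N)
M - W(((-10 - 13)*(-10))/117 + 994/823, -942) = -4609086 - ((((-10 - 13)*(-10))/117 + 994/823) + 2*(-942)) = -4609086 - ((-23*(-10)*(1/117) + 994*(1/823)) - 1884) = -4609086 - ((230*(1/117) + 994/823) - 1884) = -4609086 - ((230/117 + 994/823) - 1884) = -4609086 - (305588/96291 - 1884) = -4609086 - 1*(-181106656/96291) = -4609086 + 181106656/96291 = -443632393370/96291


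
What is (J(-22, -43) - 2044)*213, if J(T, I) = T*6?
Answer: -463488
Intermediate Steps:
J(T, I) = 6*T
(J(-22, -43) - 2044)*213 = (6*(-22) - 2044)*213 = (-132 - 2044)*213 = -2176*213 = -463488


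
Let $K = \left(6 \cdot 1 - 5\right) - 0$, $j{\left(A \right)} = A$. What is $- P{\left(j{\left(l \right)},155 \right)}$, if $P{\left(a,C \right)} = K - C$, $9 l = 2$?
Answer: $154$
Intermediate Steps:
$l = \frac{2}{9}$ ($l = \frac{1}{9} \cdot 2 = \frac{2}{9} \approx 0.22222$)
$K = 1$ ($K = \left(6 - 5\right) + 0 = 1 + 0 = 1$)
$P{\left(a,C \right)} = 1 - C$
$- P{\left(j{\left(l \right)},155 \right)} = - (1 - 155) = \left(-1\right) \left(-154\right) = 154$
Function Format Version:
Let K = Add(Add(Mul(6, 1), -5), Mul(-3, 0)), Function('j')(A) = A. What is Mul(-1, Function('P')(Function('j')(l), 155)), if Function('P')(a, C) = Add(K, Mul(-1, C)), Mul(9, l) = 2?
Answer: 154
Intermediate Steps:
l = Rational(2, 9) (l = Mul(Rational(1, 9), 2) = Rational(2, 9) ≈ 0.22222)
K = 1 (K = Add(Add(6, -5), 0) = Add(1, 0) = 1)
Function('P')(a, C) = Add(1, Mul(-1, C))
Mul(-1, Function('P')(Function('j')(l), 155)) = Mul(-1, Add(1, Mul(-1, 155))) = Mul(-1, Add(1, -155)) = Mul(-1, -154) = 154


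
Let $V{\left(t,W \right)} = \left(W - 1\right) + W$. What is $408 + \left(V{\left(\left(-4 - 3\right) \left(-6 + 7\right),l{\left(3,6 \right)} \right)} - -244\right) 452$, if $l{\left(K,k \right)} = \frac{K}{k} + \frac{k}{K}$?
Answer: $112504$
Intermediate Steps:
$V{\left(t,W \right)} = -1 + 2 W$ ($V{\left(t,W \right)} = \left(-1 + W\right) + W = -1 + 2 W$)
$408 + \left(V{\left(\left(-4 - 3\right) \left(-6 + 7\right),l{\left(3,6 \right)} \right)} - -244\right) 452 = 408 + \left(\left(-1 + 2 \left(\frac{3}{6} + \frac{6}{3}\right)\right) - -244\right) 452 = 408 + \left(\left(-1 + 2 \left(3 \cdot \frac{1}{6} + 6 \cdot \frac{1}{3}\right)\right) + 244\right) 452 = 408 + \left(\left(-1 + 2 \left(\frac{1}{2} + 2\right)\right) + 244\right) 452 = 408 + \left(\left(-1 + 2 \cdot \frac{5}{2}\right) + 244\right) 452 = 408 + \left(\left(-1 + 5\right) + 244\right) 452 = 408 + \left(4 + 244\right) 452 = 408 + 248 \cdot 452 = 408 + 112096 = 112504$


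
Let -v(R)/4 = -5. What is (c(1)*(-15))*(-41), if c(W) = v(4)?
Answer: 12300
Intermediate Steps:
v(R) = 20 (v(R) = -4*(-5) = 20)
c(W) = 20
(c(1)*(-15))*(-41) = (20*(-15))*(-41) = -300*(-41) = 12300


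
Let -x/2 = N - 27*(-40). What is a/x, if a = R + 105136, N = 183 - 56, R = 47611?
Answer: -152747/2414 ≈ -63.275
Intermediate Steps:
N = 127
a = 152747 (a = 47611 + 105136 = 152747)
x = -2414 (x = -2*(127 - 27*(-40)) = -2*(127 + 1080) = -2*1207 = -2414)
a/x = 152747/(-2414) = 152747*(-1/2414) = -152747/2414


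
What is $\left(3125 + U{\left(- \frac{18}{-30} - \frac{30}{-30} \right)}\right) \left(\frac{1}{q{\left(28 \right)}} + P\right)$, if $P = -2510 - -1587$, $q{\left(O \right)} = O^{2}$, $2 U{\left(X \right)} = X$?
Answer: $- \frac{11309628899}{3920} \approx -2.8851 \cdot 10^{6}$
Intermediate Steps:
$U{\left(X \right)} = \frac{X}{2}$
$P = -923$ ($P = -2510 + 1587 = -923$)
$\left(3125 + U{\left(- \frac{18}{-30} - \frac{30}{-30} \right)}\right) \left(\frac{1}{q{\left(28 \right)}} + P\right) = \left(3125 + \frac{- \frac{18}{-30} - \frac{30}{-30}}{2}\right) \left(\frac{1}{28^{2}} - 923\right) = \left(3125 + \frac{\left(-18\right) \left(- \frac{1}{30}\right) - -1}{2}\right) \left(\frac{1}{784} - 923\right) = \left(3125 + \frac{\frac{3}{5} + 1}{2}\right) \left(\frac{1}{784} - 923\right) = \left(3125 + \frac{1}{2} \cdot \frac{8}{5}\right) \left(- \frac{723631}{784}\right) = \left(3125 + \frac{4}{5}\right) \left(- \frac{723631}{784}\right) = \frac{15629}{5} \left(- \frac{723631}{784}\right) = - \frac{11309628899}{3920}$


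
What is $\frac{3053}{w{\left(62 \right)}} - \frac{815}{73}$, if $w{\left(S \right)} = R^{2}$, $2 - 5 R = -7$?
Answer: $\frac{5505710}{5913} \approx 931.12$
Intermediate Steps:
$R = \frac{9}{5}$ ($R = \frac{2}{5} - - \frac{7}{5} = \frac{2}{5} + \frac{7}{5} = \frac{9}{5} \approx 1.8$)
$w{\left(S \right)} = \frac{81}{25}$ ($w{\left(S \right)} = \left(\frac{9}{5}\right)^{2} = \frac{81}{25}$)
$\frac{3053}{w{\left(62 \right)}} - \frac{815}{73} = \frac{3053}{\frac{81}{25}} - \frac{815}{73} = 3053 \cdot \frac{25}{81} - \frac{815}{73} = \frac{76325}{81} - \frac{815}{73} = \frac{5505710}{5913}$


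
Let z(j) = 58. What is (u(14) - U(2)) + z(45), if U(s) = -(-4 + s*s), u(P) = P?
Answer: 72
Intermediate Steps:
U(s) = 4 - s² (U(s) = -(-4 + s²) = 4 - s²)
(u(14) - U(2)) + z(45) = (14 - (4 - 1*2²)) + 58 = (14 - (4 - 1*4)) + 58 = (14 - (4 - 4)) + 58 = (14 - 1*0) + 58 = (14 + 0) + 58 = 14 + 58 = 72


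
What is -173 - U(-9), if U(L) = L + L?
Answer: -155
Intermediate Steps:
U(L) = 2*L
-173 - U(-9) = -173 - 2*(-9) = -173 - 1*(-18) = -173 + 18 = -155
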